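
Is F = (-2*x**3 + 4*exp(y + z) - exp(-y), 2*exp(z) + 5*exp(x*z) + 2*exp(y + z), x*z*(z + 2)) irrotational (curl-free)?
No, ∇×F = (-5*x*exp(x*z) - 2*exp(z) - 2*exp(y + z), -z*(z + 2) + 4*exp(y + z), 5*z*exp(x*z) - 4*exp(y + z) - exp(-y))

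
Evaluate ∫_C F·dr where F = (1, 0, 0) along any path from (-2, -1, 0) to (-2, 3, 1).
0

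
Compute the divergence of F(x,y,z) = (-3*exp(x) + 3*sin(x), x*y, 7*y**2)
x - 3*exp(x) + 3*cos(x)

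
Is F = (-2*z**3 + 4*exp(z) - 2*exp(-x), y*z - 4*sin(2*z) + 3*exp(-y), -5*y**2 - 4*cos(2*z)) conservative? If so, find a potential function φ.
No, ∇×F = (-11*y + 8*cos(2*z), -6*z**2 + 4*exp(z), 0) ≠ 0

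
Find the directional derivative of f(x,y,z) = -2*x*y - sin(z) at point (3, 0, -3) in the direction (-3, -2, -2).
2*sqrt(17)*(cos(3) + 6)/17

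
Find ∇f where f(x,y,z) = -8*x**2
(-16*x, 0, 0)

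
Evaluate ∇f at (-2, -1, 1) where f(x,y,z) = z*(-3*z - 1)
(0, 0, -7)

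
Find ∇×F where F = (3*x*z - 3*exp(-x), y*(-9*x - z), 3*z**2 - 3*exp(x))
(y, 3*x + 3*exp(x), -9*y)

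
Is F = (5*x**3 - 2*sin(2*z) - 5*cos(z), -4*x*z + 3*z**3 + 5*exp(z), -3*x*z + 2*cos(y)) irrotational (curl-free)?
No, ∇×F = (4*x - 9*z**2 - 5*exp(z) - 2*sin(y), 3*z + 5*sin(z) - 4*cos(2*z), -4*z)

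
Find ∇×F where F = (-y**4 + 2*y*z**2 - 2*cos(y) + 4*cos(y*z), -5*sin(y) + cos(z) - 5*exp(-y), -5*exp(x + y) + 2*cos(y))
(-5*exp(x + y) - 2*sin(y) + sin(z), 4*y*z - 4*y*sin(y*z) + 5*exp(x + y), 4*y**3 - 2*z**2 + 4*z*sin(y*z) - 2*sin(y))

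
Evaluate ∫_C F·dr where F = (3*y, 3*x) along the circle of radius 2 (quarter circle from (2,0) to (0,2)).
0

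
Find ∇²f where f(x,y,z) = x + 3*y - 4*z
0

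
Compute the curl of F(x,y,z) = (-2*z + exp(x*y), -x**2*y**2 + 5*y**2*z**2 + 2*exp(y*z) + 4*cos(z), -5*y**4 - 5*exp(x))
(-20*y**3 - 10*y**2*z - 2*y*exp(y*z) + 4*sin(z), 5*exp(x) - 2, x*(-2*y**2 - exp(x*y)))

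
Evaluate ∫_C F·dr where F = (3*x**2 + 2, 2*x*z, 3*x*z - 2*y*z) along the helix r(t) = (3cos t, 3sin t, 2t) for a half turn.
-138 - 24*pi + 9*pi**2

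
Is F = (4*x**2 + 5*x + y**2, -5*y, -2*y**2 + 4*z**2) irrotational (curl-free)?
No, ∇×F = (-4*y, 0, -2*y)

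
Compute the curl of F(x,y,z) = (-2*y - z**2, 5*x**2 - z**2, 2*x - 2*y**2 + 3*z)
(-4*y + 2*z, -2*z - 2, 10*x + 2)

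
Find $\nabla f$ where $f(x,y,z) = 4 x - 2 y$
(4, -2, 0)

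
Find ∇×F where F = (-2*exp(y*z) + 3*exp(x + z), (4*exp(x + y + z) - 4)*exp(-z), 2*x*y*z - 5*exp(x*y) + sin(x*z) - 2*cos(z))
(2*x*z - 5*x*exp(x*y) - 4*exp(-z), -2*y*z + 5*y*exp(x*y) - 2*y*exp(y*z) - z*cos(x*z) + 3*exp(x + z), 2*z*exp(y*z) + 4*exp(x + y))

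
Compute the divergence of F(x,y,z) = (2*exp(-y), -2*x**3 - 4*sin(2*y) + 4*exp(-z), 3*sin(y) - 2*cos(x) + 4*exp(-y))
-8*cos(2*y)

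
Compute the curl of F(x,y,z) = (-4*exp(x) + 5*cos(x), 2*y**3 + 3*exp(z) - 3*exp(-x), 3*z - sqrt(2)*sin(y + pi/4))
(-3*exp(z) - sqrt(2)*cos(y + pi/4), 0, 3*exp(-x))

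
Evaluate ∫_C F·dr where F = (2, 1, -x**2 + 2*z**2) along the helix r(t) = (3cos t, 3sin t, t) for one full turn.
pi*(-27 + 16*pi**2)/3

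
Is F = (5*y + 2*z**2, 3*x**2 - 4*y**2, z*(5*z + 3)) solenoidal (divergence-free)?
No, ∇·F = -8*y + 10*z + 3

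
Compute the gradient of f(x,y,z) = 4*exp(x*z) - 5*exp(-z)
(4*z*exp(x*z), 0, 4*x*exp(x*z) + 5*exp(-z))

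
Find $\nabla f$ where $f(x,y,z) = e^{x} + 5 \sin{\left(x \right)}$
(exp(x) + 5*cos(x), 0, 0)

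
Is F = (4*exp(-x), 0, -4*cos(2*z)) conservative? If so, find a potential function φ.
Yes, F is conservative. φ = -2*sin(2*z) - 4*exp(-x)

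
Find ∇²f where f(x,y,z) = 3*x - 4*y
0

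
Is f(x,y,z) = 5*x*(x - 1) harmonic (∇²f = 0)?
No, ∇²f = 10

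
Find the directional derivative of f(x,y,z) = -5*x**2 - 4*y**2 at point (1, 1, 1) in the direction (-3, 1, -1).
2*sqrt(11)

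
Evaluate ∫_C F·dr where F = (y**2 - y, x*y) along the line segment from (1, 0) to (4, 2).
7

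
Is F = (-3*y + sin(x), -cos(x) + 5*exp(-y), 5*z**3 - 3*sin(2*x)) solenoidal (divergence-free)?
No, ∇·F = 15*z**2 + cos(x) - 5*exp(-y)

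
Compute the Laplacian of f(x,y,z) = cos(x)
-cos(x)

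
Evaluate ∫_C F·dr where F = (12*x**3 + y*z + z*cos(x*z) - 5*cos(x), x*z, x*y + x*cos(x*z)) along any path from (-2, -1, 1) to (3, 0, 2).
-4*sin(2) - 5*sin(3) + sin(6) + 193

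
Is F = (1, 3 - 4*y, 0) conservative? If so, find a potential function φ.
Yes, F is conservative. φ = x - 2*y**2 + 3*y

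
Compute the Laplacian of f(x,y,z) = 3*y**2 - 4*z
6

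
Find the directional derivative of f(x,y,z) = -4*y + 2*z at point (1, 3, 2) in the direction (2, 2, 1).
-2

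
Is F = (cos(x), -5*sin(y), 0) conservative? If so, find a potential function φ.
Yes, F is conservative. φ = sin(x) + 5*cos(y)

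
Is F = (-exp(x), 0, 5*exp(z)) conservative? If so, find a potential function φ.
Yes, F is conservative. φ = -exp(x) + 5*exp(z)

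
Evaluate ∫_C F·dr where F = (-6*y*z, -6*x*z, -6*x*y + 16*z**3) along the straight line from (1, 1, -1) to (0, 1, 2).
54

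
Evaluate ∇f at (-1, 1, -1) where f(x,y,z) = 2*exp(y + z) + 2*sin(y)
(0, 2*cos(1) + 2, 2)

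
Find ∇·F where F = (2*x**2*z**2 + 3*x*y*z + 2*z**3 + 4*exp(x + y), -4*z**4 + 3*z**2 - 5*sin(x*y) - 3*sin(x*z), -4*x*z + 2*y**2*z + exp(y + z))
4*x*z**2 - 5*x*cos(x*y) - 4*x + 2*y**2 + 3*y*z + 4*exp(x + y) + exp(y + z)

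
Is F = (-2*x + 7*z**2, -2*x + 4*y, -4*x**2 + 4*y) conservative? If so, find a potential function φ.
No, ∇×F = (4, 8*x + 14*z, -2) ≠ 0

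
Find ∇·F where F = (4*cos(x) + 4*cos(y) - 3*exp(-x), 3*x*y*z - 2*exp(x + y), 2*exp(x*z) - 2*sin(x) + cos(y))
3*x*z + 2*x*exp(x*z) - 2*exp(x + y) - 4*sin(x) + 3*exp(-x)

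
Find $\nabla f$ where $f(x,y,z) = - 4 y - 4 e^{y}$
(0, -4*exp(y) - 4, 0)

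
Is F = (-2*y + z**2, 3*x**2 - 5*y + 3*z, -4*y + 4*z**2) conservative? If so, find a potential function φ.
No, ∇×F = (-7, 2*z, 6*x + 2) ≠ 0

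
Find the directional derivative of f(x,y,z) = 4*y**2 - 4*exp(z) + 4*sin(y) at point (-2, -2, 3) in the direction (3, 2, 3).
2*sqrt(22)*(-3*exp(3) - 8 + 2*cos(2))/11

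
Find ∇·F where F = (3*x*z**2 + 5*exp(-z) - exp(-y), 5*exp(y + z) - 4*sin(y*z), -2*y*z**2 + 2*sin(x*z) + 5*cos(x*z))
-5*x*sin(x*z) + 2*x*cos(x*z) - 4*y*z + 3*z**2 - 4*z*cos(y*z) + 5*exp(y + z)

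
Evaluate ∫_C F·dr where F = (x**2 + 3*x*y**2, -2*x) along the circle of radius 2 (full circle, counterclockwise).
-8*pi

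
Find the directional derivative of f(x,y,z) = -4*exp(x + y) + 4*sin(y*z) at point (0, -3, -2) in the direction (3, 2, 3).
-2*sqrt(22)*(5 + 13*exp(3)*cos(6))*exp(-3)/11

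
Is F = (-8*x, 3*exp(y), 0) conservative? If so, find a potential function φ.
Yes, F is conservative. φ = -4*x**2 + 3*exp(y)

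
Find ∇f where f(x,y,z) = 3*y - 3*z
(0, 3, -3)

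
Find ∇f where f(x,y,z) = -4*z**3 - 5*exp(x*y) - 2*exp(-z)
(-5*y*exp(x*y), -5*x*exp(x*y), -12*z**2 + 2*exp(-z))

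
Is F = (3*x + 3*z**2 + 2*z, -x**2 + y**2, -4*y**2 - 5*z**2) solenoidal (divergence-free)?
No, ∇·F = 2*y - 10*z + 3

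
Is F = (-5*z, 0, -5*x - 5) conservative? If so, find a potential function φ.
Yes, F is conservative. φ = 5*z*(-x - 1)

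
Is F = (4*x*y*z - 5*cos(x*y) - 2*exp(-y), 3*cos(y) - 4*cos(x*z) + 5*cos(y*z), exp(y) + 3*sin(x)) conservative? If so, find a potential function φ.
No, ∇×F = (-4*x*sin(x*z) + 5*y*sin(y*z) + exp(y), 4*x*y - 3*cos(x), -4*x*z - 5*x*sin(x*y) + 4*z*sin(x*z) - 2*exp(-y)) ≠ 0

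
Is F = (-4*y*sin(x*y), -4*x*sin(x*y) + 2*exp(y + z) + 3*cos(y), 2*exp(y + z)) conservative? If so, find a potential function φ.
Yes, F is conservative. φ = 2*exp(y + z) + 3*sin(y) + 4*cos(x*y)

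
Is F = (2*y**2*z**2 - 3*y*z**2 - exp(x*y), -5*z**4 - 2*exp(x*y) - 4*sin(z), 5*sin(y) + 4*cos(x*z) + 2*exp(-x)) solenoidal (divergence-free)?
No, ∇·F = -2*x*exp(x*y) - 4*x*sin(x*z) - y*exp(x*y)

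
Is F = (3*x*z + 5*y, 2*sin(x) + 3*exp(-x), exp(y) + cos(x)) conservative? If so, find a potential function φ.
No, ∇×F = (exp(y), 3*x + sin(x), 2*cos(x) - 5 - 3*exp(-x)) ≠ 0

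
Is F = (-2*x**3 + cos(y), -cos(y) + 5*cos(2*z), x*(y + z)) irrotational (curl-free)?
No, ∇×F = (x + 10*sin(2*z), -y - z, sin(y))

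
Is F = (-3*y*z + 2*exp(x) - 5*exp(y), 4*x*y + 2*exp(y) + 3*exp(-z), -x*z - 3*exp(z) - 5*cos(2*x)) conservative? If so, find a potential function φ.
No, ∇×F = (3*exp(-z), -3*y + z - 10*sin(2*x), 4*y + 3*z + 5*exp(y)) ≠ 0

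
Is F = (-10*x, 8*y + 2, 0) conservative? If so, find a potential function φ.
Yes, F is conservative. φ = -5*x**2 + 4*y**2 + 2*y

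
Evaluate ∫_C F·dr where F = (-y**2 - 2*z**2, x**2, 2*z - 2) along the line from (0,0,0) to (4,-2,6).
-88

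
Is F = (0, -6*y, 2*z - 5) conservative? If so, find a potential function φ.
Yes, F is conservative. φ = -3*y**2 + z**2 - 5*z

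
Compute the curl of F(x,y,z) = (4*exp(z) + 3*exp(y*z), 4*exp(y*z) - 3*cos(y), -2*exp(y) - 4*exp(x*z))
(-4*y*exp(y*z) - 2*exp(y), 3*y*exp(y*z) + 4*z*exp(x*z) + 4*exp(z), -3*z*exp(y*z))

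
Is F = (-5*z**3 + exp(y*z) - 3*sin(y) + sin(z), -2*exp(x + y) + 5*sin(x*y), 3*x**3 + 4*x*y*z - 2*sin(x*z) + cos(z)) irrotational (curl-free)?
No, ∇×F = (4*x*z, -9*x**2 - 4*y*z + y*exp(y*z) - 15*z**2 + 2*z*cos(x*z) + cos(z), 5*y*cos(x*y) - z*exp(y*z) - 2*exp(x + y) + 3*cos(y))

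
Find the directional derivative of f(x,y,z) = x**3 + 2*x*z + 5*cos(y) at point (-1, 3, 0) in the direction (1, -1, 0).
sqrt(2)*(5*sin(3) + 3)/2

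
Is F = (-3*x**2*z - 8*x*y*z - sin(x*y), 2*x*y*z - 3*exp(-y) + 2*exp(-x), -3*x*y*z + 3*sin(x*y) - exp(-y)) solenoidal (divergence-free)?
No, ∇·F = -3*x*y - 4*x*z - 8*y*z - y*cos(x*y) + 3*exp(-y)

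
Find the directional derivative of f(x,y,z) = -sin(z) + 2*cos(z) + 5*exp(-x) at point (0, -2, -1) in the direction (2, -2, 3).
sqrt(17)*(-10 - 3*cos(1) + 6*sin(1))/17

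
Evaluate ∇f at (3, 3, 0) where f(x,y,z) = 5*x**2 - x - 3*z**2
(29, 0, 0)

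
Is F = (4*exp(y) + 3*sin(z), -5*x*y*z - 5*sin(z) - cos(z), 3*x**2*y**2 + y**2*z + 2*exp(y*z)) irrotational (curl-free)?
No, ∇×F = (6*x**2*y + 5*x*y + 2*y*z + 2*z*exp(y*z) - sin(z) + 5*cos(z), -6*x*y**2 + 3*cos(z), -5*y*z - 4*exp(y))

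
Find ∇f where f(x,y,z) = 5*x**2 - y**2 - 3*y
(10*x, -2*y - 3, 0)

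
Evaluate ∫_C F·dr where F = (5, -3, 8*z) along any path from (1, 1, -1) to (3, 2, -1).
7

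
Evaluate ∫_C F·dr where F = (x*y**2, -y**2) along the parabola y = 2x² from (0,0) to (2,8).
-128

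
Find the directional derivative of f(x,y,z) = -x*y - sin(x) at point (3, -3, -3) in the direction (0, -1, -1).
3*sqrt(2)/2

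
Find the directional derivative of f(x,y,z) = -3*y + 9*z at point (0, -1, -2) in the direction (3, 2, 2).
12*sqrt(17)/17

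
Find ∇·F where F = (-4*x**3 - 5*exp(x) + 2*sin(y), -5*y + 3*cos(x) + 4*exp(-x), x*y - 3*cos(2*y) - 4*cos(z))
-12*x**2 - 5*exp(x) + 4*sin(z) - 5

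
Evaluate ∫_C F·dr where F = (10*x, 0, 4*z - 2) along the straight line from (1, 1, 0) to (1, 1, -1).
4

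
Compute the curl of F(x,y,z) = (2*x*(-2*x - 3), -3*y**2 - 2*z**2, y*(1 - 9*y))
(-18*y + 4*z + 1, 0, 0)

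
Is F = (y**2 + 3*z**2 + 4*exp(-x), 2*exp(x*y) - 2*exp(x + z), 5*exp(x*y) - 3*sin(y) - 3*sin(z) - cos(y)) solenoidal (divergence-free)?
No, ∇·F = 2*x*exp(x*y) - 3*cos(z) - 4*exp(-x)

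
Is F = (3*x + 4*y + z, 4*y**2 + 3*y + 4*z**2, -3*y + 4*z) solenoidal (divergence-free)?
No, ∇·F = 8*y + 10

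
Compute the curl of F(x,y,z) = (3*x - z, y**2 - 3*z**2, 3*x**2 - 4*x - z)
(6*z, 3 - 6*x, 0)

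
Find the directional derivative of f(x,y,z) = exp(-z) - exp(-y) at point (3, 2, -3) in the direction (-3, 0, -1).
sqrt(10)*exp(3)/10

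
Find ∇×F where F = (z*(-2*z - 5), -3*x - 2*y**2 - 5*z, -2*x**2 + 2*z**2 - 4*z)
(5, 4*x - 4*z - 5, -3)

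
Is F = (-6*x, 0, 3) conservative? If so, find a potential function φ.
Yes, F is conservative. φ = -3*x**2 + 3*z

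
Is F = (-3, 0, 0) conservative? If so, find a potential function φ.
Yes, F is conservative. φ = -3*x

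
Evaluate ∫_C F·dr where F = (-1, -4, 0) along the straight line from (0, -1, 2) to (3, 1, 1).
-11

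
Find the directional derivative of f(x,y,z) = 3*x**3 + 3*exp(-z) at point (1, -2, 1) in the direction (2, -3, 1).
3*sqrt(14)*(-1 + 6*E)*exp(-1)/14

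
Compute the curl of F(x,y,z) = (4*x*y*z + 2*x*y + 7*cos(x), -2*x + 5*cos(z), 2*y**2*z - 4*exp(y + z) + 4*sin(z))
(4*y*z - 4*exp(y + z) + 5*sin(z), 4*x*y, -4*x*z - 2*x - 2)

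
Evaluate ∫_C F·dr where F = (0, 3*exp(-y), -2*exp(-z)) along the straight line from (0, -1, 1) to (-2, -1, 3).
2*(1 - exp(2))*exp(-3)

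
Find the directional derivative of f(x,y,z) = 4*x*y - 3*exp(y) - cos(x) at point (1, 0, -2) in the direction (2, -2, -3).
2*sqrt(17)*(-1 + sin(1))/17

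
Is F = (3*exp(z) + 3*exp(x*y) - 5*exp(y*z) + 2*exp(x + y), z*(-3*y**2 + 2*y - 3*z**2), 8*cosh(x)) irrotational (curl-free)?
No, ∇×F = (3*y**2 - 2*y + 9*z**2, -5*y*exp(y*z) + 3*exp(z) - 8*sinh(x), -3*x*exp(x*y) + 5*z*exp(y*z) - 2*exp(x + y))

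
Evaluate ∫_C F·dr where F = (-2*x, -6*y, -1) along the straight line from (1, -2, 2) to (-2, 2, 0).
-1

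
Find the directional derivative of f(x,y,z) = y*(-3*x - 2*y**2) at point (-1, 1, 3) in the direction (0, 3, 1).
-9*sqrt(10)/10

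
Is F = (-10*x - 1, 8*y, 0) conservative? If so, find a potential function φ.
Yes, F is conservative. φ = -5*x**2 - x + 4*y**2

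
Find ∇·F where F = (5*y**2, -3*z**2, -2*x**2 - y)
0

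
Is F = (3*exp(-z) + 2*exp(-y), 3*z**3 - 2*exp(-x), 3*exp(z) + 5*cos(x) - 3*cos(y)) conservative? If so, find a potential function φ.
No, ∇×F = (-9*z**2 + 3*sin(y), 5*sin(x) - 3*exp(-z), 2*exp(-y) + 2*exp(-x)) ≠ 0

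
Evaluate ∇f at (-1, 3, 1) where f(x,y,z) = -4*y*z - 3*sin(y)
(0, -4 - 3*cos(3), -12)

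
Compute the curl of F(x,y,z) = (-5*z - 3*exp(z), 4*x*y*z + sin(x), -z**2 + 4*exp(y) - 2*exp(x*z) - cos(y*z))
(-4*x*y + z*sin(y*z) + 4*exp(y), 2*z*exp(x*z) - 3*exp(z) - 5, 4*y*z + cos(x))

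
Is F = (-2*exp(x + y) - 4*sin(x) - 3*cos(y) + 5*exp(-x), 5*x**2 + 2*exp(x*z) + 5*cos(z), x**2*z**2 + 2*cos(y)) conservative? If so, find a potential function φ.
No, ∇×F = (-2*x*exp(x*z) - 2*sin(y) + 5*sin(z), -2*x*z**2, 10*x + 2*z*exp(x*z) + 2*exp(x + y) - 3*sin(y)) ≠ 0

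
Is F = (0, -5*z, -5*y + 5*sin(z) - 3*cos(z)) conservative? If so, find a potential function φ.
Yes, F is conservative. φ = -5*y*z - 3*sin(z) - 5*cos(z)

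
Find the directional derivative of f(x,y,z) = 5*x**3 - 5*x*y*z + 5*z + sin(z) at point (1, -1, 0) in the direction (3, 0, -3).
2*sqrt(2)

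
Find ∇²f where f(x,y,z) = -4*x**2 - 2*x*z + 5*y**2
2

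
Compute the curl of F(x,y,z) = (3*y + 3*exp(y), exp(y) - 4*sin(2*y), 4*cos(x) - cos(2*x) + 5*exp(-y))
(-5*exp(-y), 4*sin(x) - 2*sin(2*x), -3*exp(y) - 3)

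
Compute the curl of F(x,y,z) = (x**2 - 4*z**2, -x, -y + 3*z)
(-1, -8*z, -1)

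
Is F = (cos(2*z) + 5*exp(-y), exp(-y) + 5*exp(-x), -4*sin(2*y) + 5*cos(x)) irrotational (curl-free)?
No, ∇×F = (-8*cos(2*y), 5*sin(x) - 2*sin(2*z), 5*exp(-y) - 5*exp(-x))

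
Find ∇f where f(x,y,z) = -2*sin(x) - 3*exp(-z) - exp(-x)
(-2*cos(x) + exp(-x), 0, 3*exp(-z))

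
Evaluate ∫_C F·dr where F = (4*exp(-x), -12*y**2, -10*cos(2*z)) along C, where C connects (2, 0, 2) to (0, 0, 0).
-4 + 5*sin(4) + 4*exp(-2)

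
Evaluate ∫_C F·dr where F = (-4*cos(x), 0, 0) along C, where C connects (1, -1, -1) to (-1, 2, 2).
8*sin(1)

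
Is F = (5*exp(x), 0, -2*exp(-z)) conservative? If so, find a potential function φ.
Yes, F is conservative. φ = 5*exp(x) + 2*exp(-z)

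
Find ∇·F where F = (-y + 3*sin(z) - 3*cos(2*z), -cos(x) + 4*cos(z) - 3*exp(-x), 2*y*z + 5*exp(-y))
2*y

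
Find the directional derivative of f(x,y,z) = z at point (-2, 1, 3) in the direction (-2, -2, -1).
-1/3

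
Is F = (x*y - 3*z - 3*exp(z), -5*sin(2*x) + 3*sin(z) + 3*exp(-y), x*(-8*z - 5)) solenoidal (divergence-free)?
No, ∇·F = -8*x + y - 3*exp(-y)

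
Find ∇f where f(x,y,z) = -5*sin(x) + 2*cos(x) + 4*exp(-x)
(-2*sin(x) - 5*cos(x) - 4*exp(-x), 0, 0)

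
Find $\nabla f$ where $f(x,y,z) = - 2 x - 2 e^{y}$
(-2, -2*exp(y), 0)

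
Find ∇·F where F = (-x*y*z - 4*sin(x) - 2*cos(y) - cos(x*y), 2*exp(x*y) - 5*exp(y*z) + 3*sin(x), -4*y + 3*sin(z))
2*x*exp(x*y) - y*z + y*sin(x*y) - 5*z*exp(y*z) - 4*cos(x) + 3*cos(z)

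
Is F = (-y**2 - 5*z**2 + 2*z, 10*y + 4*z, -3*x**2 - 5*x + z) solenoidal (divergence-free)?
No, ∇·F = 11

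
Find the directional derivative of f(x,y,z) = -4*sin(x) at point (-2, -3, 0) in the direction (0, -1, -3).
0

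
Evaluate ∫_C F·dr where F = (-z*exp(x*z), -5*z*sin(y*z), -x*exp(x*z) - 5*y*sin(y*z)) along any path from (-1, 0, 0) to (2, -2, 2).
-exp(4) - 4 + 5*cos(4)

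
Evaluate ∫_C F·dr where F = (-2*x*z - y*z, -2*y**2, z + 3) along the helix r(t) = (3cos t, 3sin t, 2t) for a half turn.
pi*(-6 + 13*pi)/2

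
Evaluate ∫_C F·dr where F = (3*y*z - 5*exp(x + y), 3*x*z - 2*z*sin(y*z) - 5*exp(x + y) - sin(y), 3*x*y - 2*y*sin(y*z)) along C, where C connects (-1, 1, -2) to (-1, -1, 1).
-5*exp(-2) - 2*cos(2) + 2*cos(1) + 2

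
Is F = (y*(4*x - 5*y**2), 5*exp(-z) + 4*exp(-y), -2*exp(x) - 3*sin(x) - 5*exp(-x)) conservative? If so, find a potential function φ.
No, ∇×F = (5*exp(-z), 2*exp(x) + 3*cos(x) - 5*exp(-x), -4*x + 15*y**2) ≠ 0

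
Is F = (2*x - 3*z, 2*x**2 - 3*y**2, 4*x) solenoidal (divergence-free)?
No, ∇·F = 2 - 6*y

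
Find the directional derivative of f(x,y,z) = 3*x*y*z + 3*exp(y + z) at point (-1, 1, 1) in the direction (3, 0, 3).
3*sqrt(2)*exp(2)/2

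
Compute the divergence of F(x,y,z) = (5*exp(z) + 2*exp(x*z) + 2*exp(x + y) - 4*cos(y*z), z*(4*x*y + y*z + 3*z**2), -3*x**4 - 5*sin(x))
z*(4*x + z) + 2*z*exp(x*z) + 2*exp(x + y)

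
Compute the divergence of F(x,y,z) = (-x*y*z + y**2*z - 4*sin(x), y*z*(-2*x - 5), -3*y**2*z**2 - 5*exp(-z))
-2*x*z - 6*y**2*z - y*z - 5*z - 4*cos(x) + 5*exp(-z)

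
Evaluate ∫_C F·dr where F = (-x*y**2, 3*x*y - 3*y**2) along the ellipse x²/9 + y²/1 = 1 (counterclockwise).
0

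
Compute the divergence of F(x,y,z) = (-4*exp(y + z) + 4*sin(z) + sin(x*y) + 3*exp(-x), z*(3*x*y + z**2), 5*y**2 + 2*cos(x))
3*x*z + y*cos(x*y) - 3*exp(-x)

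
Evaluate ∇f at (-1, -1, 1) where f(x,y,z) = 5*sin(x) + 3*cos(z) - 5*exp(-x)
(5*cos(1) + 5*E, 0, -3*sin(1))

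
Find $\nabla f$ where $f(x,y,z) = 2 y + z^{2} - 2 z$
(0, 2, 2*z - 2)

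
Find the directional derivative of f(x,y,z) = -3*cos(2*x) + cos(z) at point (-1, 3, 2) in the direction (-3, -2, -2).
20*sqrt(17)*sin(2)/17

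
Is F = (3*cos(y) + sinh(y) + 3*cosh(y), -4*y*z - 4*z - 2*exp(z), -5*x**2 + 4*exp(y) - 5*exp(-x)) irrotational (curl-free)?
No, ∇×F = (4*y + 4*exp(y) + 2*exp(z) + 4, 10*x - 5*exp(-x), 3*sin(y) - 3*sinh(y) - cosh(y))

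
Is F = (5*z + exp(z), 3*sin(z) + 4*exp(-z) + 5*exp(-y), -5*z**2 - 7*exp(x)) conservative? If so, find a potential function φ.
No, ∇×F = (-3*cos(z) + 4*exp(-z), 7*exp(x) + exp(z) + 5, 0) ≠ 0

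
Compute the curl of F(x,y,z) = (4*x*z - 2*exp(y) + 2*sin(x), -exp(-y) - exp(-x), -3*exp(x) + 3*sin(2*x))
(0, 4*x + 3*exp(x) - 6*cos(2*x), 2*exp(y) + exp(-x))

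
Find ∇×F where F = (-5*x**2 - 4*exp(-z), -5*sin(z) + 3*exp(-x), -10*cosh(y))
(5*cos(z) - 10*sinh(y), 4*exp(-z), -3*exp(-x))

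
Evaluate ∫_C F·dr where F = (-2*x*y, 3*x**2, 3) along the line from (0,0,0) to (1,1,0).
1/3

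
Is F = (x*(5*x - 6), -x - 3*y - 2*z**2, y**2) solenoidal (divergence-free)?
No, ∇·F = 10*x - 9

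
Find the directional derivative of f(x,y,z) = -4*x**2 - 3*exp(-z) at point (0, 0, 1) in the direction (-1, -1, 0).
0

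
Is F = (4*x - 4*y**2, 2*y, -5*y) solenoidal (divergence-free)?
No, ∇·F = 6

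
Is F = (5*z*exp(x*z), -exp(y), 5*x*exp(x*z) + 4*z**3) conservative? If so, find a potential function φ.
Yes, F is conservative. φ = z**4 - exp(y) + 5*exp(x*z)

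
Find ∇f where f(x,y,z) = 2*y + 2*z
(0, 2, 2)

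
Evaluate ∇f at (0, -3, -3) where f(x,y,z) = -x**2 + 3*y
(0, 3, 0)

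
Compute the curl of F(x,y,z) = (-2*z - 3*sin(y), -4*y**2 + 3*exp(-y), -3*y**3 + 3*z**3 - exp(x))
(-9*y**2, exp(x) - 2, 3*cos(y))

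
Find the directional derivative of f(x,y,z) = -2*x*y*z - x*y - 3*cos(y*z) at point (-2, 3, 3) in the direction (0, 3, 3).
sqrt(2)*(9*sin(9) + 13)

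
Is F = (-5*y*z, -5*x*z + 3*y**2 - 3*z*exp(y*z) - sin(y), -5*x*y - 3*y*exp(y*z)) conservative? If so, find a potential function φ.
Yes, F is conservative. φ = -5*x*y*z + y**3 - 3*exp(y*z) + cos(y)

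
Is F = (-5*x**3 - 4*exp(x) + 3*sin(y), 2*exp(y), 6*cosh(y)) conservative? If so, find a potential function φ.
No, ∇×F = (6*sinh(y), 0, -3*cos(y)) ≠ 0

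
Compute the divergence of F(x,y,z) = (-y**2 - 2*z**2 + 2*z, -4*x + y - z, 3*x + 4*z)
5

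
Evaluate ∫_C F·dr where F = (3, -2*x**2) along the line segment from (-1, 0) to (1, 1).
16/3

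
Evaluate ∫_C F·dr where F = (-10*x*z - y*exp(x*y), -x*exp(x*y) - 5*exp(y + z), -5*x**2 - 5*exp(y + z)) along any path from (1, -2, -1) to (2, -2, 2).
-50 - exp(-4) + exp(-2) + 5*exp(-3)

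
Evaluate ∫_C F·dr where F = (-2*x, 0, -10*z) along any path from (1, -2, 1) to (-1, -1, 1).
0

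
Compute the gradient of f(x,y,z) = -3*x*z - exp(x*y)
(-y*exp(x*y) - 3*z, -x*exp(x*y), -3*x)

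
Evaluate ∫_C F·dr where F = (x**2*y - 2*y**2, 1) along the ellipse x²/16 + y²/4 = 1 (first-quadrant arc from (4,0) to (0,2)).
70/3 - 8*pi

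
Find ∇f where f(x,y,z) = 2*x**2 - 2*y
(4*x, -2, 0)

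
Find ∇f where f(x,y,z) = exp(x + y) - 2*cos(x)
(exp(x + y) + 2*sin(x), exp(x + y), 0)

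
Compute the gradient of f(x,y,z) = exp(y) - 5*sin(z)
(0, exp(y), -5*cos(z))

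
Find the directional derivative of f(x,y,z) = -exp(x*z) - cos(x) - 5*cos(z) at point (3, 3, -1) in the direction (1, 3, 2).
sqrt(14)*(-10*exp(3)*sin(1) - 5 + exp(3)*sin(3))*exp(-3)/14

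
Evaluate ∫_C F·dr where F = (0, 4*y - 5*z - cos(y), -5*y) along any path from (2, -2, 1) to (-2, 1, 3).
-31 - sin(2) - sin(1)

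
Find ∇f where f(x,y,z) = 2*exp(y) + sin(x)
(cos(x), 2*exp(y), 0)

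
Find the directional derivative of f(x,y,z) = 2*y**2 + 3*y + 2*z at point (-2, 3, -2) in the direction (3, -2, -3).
-18*sqrt(22)/11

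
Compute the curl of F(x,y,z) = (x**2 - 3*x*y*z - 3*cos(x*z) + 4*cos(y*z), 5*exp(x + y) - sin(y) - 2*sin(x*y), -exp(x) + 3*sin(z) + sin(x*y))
(x*cos(x*y), -3*x*y + 3*x*sin(x*z) - 4*y*sin(y*z) - y*cos(x*y) + exp(x), 3*x*z - 2*y*cos(x*y) + 4*z*sin(y*z) + 5*exp(x + y))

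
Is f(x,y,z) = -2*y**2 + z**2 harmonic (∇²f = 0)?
No, ∇²f = -2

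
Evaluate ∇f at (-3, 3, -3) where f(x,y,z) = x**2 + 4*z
(-6, 0, 4)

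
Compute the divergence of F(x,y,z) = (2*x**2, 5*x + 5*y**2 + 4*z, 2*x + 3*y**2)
4*x + 10*y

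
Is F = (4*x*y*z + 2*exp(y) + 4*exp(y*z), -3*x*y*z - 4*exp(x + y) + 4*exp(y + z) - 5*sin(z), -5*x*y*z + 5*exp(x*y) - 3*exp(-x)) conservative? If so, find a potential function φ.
No, ∇×F = (3*x*y - 5*x*z + 5*x*exp(x*y) - 4*exp(y + z) + 5*cos(z), (y*(4*x + 5*z - 5*exp(x*y) + 4*exp(y*z))*exp(x) - 3)*exp(-x), -4*x*z - 3*y*z - 4*z*exp(y*z) - 2*exp(y) - 4*exp(x + y)) ≠ 0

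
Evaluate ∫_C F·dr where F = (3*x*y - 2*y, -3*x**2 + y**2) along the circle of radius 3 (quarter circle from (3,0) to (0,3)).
-72 + 9*pi/2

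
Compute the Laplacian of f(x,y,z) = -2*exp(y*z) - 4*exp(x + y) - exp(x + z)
-2*y**2*exp(y*z) - 2*z**2*exp(y*z) - 8*exp(x + y) - 2*exp(x + z)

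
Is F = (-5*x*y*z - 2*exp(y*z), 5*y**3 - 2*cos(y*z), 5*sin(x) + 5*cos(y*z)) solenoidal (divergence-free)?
No, ∇·F = 15*y**2 - 5*y*z - 5*y*sin(y*z) + 2*z*sin(y*z)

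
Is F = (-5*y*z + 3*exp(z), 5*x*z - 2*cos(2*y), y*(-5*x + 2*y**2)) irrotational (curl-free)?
No, ∇×F = (-10*x + 6*y**2, 3*exp(z), 10*z)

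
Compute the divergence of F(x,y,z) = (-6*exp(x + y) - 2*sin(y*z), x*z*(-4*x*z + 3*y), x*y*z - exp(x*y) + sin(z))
x*y + 3*x*z - 6*exp(x + y) + cos(z)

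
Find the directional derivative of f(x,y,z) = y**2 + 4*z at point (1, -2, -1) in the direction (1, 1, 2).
2*sqrt(6)/3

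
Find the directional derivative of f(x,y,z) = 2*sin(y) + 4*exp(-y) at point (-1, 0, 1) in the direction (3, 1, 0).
-sqrt(10)/5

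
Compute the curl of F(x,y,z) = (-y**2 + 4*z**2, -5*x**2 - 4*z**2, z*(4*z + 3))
(8*z, 8*z, -10*x + 2*y)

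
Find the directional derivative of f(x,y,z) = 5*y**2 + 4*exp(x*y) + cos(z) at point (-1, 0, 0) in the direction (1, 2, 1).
-4*sqrt(6)/3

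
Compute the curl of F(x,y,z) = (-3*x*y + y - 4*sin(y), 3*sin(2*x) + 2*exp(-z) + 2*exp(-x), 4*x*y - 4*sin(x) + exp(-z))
(4*x + 2*exp(-z), -4*y + 4*cos(x), 3*x + 6*cos(2*x) + 4*cos(y) - 1 - 2*exp(-x))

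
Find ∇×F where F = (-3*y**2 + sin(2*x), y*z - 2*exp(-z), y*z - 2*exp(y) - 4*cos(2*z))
(-y + z - 2*exp(y) - 2*exp(-z), 0, 6*y)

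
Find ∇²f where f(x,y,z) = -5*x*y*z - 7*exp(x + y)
-14*exp(x + y)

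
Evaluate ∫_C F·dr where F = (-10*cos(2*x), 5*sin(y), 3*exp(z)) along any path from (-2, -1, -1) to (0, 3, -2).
(-3*E + 3 + 5*(cos(1) - sin(4) - cos(3))*exp(2))*exp(-2)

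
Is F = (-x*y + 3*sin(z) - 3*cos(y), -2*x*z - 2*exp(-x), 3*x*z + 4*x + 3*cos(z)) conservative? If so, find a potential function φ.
No, ∇×F = (2*x, -3*z + 3*cos(z) - 4, x - 2*z - 3*sin(y) + 2*exp(-x)) ≠ 0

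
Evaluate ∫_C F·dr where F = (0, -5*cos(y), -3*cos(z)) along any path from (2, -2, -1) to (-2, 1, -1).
-5*sin(2) - 5*sin(1)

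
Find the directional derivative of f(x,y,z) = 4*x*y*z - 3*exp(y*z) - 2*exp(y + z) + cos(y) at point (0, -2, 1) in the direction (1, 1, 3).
sqrt(11)*(-8*exp(2) - 8*E + exp(2)*sin(2) + 15)*exp(-2)/11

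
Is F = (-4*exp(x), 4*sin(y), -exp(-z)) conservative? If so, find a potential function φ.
Yes, F is conservative. φ = -4*exp(x) - 4*cos(y) + exp(-z)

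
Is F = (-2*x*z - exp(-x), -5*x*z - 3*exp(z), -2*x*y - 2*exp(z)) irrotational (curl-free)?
No, ∇×F = (3*x + 3*exp(z), -2*x + 2*y, -5*z)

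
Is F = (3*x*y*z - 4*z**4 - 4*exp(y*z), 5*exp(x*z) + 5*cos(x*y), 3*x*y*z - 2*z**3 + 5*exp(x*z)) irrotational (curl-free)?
No, ∇×F = (x*(3*z - 5*exp(x*z)), 3*x*y - 3*y*z - 4*y*exp(y*z) - 16*z**3 - 5*z*exp(x*z), -3*x*z - 5*y*sin(x*y) + 5*z*exp(x*z) + 4*z*exp(y*z))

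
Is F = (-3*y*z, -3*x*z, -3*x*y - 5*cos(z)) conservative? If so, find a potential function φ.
Yes, F is conservative. φ = -3*x*y*z - 5*sin(z)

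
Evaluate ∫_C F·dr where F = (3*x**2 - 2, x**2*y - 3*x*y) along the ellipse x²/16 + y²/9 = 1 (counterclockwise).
0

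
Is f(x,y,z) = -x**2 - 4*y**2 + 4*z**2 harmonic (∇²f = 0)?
No, ∇²f = -2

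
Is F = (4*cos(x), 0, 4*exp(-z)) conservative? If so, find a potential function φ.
Yes, F is conservative. φ = 4*sin(x) - 4*exp(-z)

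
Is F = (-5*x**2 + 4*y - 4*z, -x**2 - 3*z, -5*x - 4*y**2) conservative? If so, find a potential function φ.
No, ∇×F = (3 - 8*y, 1, -2*x - 4) ≠ 0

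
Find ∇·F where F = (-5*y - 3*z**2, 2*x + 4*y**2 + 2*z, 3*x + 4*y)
8*y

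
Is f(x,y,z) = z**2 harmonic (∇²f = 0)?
No, ∇²f = 2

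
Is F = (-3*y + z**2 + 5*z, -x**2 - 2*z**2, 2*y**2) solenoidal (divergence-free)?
Yes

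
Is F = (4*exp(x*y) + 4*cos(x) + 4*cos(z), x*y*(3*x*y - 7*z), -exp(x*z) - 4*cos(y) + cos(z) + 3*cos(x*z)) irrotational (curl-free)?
No, ∇×F = (7*x*y + 4*sin(y), z*exp(x*z) + 3*z*sin(x*z) - 4*sin(z), 6*x*y**2 - 4*x*exp(x*y) - 7*y*z)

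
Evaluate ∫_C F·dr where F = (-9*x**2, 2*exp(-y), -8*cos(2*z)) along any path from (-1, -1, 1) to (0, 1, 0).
-3 + 4*sin(2) + 4*sinh(1)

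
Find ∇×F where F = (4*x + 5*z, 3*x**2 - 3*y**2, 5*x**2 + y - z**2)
(1, 5 - 10*x, 6*x)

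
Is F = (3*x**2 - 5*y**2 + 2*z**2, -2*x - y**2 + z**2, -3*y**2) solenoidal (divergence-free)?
No, ∇·F = 6*x - 2*y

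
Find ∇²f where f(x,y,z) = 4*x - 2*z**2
-4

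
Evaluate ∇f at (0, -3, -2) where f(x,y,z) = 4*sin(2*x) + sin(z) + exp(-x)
(7, 0, cos(2))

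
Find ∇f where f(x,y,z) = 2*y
(0, 2, 0)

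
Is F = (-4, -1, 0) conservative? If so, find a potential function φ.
Yes, F is conservative. φ = -4*x - y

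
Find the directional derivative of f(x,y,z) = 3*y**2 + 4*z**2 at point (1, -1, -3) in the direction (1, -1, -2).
9*sqrt(6)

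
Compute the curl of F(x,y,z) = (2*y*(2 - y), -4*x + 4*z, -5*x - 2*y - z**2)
(-6, 5, 4*y - 8)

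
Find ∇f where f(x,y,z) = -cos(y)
(0, sin(y), 0)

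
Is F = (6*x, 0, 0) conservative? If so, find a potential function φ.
Yes, F is conservative. φ = 3*x**2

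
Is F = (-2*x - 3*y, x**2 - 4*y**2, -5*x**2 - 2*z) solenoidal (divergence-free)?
No, ∇·F = -8*y - 4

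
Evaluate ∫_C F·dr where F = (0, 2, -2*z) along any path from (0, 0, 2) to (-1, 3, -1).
9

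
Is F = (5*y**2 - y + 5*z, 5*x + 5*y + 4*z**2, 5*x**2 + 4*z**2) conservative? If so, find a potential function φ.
No, ∇×F = (-8*z, 5 - 10*x, 6 - 10*y) ≠ 0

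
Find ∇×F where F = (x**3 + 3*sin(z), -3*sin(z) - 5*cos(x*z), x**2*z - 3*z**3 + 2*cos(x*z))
(-5*x*sin(x*z) + 3*cos(z), -2*x*z + 2*z*sin(x*z) + 3*cos(z), 5*z*sin(x*z))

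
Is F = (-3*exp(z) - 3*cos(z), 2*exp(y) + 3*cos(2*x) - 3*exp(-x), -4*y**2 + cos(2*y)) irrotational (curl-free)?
No, ∇×F = (-8*y - 2*sin(2*y), -3*exp(z) + 3*sin(z), -6*sin(2*x) + 3*exp(-x))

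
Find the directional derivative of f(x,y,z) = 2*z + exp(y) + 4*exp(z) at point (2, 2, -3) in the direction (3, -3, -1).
sqrt(19)*(-3*exp(5) - 2*exp(3) - 4)*exp(-3)/19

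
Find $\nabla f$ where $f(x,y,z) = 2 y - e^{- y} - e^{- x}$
(exp(-x), 2 + exp(-y), 0)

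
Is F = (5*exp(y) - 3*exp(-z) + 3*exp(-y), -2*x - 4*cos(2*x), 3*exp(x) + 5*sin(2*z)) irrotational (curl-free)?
No, ∇×F = (0, -3*exp(x) + 3*exp(-z), -5*exp(y) + 8*sin(2*x) - 2 + 3*exp(-y))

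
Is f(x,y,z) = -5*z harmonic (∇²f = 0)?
Yes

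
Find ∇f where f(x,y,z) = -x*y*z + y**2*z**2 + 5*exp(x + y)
(-y*z + 5*exp(x + y), -x*z + 2*y*z**2 + 5*exp(x + y), y*(-x + 2*y*z))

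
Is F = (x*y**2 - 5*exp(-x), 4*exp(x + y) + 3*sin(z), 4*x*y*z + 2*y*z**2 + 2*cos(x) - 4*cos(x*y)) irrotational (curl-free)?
No, ∇×F = (4*x*z + 4*x*sin(x*y) + 2*z**2 - 3*cos(z), -4*y*z - 4*y*sin(x*y) + 2*sin(x), -2*x*y + 4*exp(x + y))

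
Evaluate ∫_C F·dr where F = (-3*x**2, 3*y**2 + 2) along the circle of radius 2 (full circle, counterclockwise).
0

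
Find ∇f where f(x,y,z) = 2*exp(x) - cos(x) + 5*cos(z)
(2*exp(x) + sin(x), 0, -5*sin(z))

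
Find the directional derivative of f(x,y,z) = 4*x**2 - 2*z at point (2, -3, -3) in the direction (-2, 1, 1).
-17*sqrt(6)/3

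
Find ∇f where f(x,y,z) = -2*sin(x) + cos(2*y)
(-2*cos(x), -2*sin(2*y), 0)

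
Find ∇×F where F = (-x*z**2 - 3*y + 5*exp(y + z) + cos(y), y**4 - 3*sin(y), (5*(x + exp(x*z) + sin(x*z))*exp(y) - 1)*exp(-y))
(exp(-y), -2*x*z - 5*z*exp(x*z) - 5*z*cos(x*z) + 5*exp(y + z) - 5, -5*exp(y + z) + sin(y) + 3)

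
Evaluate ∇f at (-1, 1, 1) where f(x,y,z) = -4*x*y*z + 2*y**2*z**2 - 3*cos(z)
(-4, 8, 3*sin(1) + 8)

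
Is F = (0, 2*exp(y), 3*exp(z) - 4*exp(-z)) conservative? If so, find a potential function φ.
Yes, F is conservative. φ = 2*exp(y) + 3*exp(z) + 4*exp(-z)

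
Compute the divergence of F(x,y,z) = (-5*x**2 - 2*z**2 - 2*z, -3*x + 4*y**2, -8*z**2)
-10*x + 8*y - 16*z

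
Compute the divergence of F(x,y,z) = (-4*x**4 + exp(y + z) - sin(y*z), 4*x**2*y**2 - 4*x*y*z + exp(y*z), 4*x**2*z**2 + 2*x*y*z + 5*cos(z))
-16*x**3 + 8*x**2*y + 8*x**2*z + 2*x*y - 4*x*z + z*exp(y*z) - 5*sin(z)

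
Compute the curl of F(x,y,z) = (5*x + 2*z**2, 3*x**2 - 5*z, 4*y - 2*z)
(9, 4*z, 6*x)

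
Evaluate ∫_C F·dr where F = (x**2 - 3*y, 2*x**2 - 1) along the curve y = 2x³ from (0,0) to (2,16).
592/15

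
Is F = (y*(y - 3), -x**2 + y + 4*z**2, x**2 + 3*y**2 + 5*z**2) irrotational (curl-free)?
No, ∇×F = (6*y - 8*z, -2*x, -2*x - 2*y + 3)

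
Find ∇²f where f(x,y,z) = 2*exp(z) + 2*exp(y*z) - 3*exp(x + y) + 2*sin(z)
2*y**2*exp(y*z) + 2*z**2*exp(y*z) + 2*exp(z) - 6*exp(x + y) - 2*sin(z)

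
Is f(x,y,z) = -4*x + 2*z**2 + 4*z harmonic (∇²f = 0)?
No, ∇²f = 4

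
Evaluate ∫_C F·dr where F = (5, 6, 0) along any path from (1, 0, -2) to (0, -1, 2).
-11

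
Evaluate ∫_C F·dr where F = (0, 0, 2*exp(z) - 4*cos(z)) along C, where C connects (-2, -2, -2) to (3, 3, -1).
-4*sin(2) - 2*exp(-2) + 2*exp(-1) + 4*sin(1)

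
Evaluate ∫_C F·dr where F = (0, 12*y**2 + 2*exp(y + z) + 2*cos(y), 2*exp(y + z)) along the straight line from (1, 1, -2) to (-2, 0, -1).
-4 - 2*sin(1)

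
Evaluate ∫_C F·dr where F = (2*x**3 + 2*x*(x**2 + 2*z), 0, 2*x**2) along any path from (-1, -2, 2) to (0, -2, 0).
-5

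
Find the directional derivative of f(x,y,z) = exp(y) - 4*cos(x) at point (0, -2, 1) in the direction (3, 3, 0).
sqrt(2)*exp(-2)/2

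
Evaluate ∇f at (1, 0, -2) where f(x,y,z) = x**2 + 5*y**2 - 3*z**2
(2, 0, 12)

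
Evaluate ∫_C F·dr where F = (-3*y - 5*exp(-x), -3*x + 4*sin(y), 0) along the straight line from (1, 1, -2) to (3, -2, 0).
-5*exp(-1) + 5*exp(-3) - 4*cos(2) + 4*cos(1) + 21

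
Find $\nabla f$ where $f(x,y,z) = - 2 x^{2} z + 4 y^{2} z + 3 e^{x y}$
(-4*x*z + 3*y*exp(x*y), 3*x*exp(x*y) + 8*y*z, -2*x**2 + 4*y**2)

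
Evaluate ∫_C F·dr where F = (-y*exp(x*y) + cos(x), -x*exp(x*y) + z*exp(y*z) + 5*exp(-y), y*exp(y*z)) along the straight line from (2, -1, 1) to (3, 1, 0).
-exp(3) - 6*exp(-1) - sin(2) + exp(-2) + sin(3) + 1 + 5*E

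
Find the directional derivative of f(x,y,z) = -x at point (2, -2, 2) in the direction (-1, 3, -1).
sqrt(11)/11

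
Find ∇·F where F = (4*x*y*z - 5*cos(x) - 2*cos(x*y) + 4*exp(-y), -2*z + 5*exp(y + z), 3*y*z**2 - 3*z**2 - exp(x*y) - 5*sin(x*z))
-5*x*cos(x*z) + 10*y*z + 2*y*sin(x*y) - 6*z + 5*exp(y + z) + 5*sin(x)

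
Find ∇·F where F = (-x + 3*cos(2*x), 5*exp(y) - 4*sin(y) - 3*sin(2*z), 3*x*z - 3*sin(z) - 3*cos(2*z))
3*x + 5*exp(y) - 6*sin(2*x) + 6*sin(2*z) - 4*cos(y) - 3*cos(z) - 1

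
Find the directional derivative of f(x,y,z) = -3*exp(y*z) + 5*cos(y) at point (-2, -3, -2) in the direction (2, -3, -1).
-3*sqrt(14)*(5*sin(3) + 9*exp(6))/14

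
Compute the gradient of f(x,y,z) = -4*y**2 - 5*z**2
(0, -8*y, -10*z)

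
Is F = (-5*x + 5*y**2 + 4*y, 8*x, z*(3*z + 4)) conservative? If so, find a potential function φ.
No, ∇×F = (0, 0, 4 - 10*y) ≠ 0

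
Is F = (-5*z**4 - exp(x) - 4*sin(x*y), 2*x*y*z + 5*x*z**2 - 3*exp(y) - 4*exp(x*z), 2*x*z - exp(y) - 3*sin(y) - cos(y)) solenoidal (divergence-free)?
No, ∇·F = 2*x*z + 2*x - 4*y*cos(x*y) - exp(x) - 3*exp(y)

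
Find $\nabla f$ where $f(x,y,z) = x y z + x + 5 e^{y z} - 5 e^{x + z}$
(y*z - 5*exp(x + z) + 1, z*(x + 5*exp(y*z)), x*y + 5*y*exp(y*z) - 5*exp(x + z))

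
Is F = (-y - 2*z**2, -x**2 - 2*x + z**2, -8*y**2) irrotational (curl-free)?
No, ∇×F = (-16*y - 2*z, -4*z, -2*x - 1)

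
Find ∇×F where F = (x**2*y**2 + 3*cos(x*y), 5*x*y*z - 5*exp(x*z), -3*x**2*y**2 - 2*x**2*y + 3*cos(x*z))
(x*(-6*x*y - 2*x - 5*y + 5*exp(x*z)), 6*x*y**2 + 4*x*y + 3*z*sin(x*z), -2*x**2*y + 3*x*sin(x*y) + 5*y*z - 5*z*exp(x*z))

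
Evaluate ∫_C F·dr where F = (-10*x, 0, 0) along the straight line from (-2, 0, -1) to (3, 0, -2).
-25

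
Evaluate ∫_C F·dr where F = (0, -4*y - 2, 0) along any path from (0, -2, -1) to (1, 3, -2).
-20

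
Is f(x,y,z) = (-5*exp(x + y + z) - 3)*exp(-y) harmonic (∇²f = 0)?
No, ∇²f = (-10*exp(x + y + z) - 3)*exp(-y)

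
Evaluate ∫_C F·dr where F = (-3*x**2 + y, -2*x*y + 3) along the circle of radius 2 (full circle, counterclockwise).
-4*pi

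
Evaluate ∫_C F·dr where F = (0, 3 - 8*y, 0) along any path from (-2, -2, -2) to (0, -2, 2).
0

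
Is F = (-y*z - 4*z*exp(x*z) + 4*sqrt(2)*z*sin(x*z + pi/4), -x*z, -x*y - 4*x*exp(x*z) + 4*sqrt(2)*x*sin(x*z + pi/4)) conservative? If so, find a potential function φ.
Yes, F is conservative. φ = -x*y*z - 4*exp(x*z) - 4*sqrt(2)*cos(x*z + pi/4)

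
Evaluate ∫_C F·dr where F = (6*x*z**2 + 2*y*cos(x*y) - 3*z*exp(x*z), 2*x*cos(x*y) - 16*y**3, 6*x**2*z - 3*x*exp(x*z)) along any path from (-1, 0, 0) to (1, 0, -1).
6 - 3*exp(-1)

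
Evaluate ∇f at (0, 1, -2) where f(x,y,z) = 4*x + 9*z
(4, 0, 9)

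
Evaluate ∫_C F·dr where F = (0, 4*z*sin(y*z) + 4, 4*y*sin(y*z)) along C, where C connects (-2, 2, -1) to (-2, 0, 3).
-12 + 4*cos(2)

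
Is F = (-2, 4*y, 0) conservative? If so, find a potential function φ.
Yes, F is conservative. φ = -2*x + 2*y**2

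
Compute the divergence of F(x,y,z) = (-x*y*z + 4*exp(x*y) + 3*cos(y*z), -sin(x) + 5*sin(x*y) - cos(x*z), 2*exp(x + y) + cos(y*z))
5*x*cos(x*y) - y*z + 4*y*exp(x*y) - y*sin(y*z)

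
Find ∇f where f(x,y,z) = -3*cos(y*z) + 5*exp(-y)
(0, 3*z*sin(y*z) - 5*exp(-y), 3*y*sin(y*z))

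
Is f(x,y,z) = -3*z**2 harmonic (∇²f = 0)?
No, ∇²f = -6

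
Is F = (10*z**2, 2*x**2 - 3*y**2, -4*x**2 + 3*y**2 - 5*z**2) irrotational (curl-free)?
No, ∇×F = (6*y, 8*x + 20*z, 4*x)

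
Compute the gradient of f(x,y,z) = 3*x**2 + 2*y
(6*x, 2, 0)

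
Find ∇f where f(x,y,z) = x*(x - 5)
(2*x - 5, 0, 0)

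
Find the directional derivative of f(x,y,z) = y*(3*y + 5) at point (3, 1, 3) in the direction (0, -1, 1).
-11*sqrt(2)/2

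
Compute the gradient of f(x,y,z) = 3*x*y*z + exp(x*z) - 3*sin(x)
(3*y*z + z*exp(x*z) - 3*cos(x), 3*x*z, x*(3*y + exp(x*z)))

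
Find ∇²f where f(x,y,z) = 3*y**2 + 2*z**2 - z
10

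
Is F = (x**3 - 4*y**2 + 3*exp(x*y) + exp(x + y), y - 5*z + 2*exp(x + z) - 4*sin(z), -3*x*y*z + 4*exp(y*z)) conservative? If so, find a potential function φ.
No, ∇×F = (-3*x*z + 4*z*exp(y*z) - 2*exp(x + z) + 4*cos(z) + 5, 3*y*z, -3*x*exp(x*y) + 8*y - exp(x + y) + 2*exp(x + z)) ≠ 0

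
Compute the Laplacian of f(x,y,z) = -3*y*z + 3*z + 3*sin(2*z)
-12*sin(2*z)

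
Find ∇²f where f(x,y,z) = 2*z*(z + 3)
4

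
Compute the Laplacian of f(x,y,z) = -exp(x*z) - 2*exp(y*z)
-x**2*exp(x*z) - 2*y**2*exp(y*z) - z**2*exp(x*z) - 2*z**2*exp(y*z)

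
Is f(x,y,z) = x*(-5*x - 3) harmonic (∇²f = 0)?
No, ∇²f = -10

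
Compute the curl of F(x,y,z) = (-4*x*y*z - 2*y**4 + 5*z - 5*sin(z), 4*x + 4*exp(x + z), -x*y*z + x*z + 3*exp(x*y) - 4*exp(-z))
(-x*z + 3*x*exp(x*y) - 4*exp(x + z), -4*x*y + y*z - 3*y*exp(x*y) - z - 5*cos(z) + 5, 4*x*z + 8*y**3 + 4*exp(x + z) + 4)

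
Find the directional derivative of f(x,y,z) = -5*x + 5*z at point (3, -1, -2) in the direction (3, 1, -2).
-25*sqrt(14)/14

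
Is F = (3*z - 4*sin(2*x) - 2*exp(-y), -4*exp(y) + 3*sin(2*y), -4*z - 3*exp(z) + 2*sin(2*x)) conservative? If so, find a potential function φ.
No, ∇×F = (0, 3 - 4*cos(2*x), -2*exp(-y)) ≠ 0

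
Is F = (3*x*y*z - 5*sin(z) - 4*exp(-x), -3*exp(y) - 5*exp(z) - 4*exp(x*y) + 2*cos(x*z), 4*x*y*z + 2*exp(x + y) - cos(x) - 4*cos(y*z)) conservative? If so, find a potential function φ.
No, ∇×F = (4*x*z + 2*x*sin(x*z) + 4*z*sin(y*z) + 5*exp(z) + 2*exp(x + y), 3*x*y - 4*y*z - 2*exp(x + y) - sin(x) - 5*cos(z), -3*x*z - 4*y*exp(x*y) - 2*z*sin(x*z)) ≠ 0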